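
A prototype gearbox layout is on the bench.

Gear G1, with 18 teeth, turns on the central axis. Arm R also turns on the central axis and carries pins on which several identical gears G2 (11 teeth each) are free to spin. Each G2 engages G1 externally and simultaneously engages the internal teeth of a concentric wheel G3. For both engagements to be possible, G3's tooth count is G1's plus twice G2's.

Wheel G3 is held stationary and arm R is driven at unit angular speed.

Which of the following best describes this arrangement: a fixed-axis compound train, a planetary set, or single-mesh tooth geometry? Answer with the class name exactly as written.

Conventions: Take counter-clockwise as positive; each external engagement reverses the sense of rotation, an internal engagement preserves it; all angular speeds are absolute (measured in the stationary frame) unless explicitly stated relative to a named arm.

topology: planetary set — G1 18T / G2 11T / G3 40T, arm = carrier (Willis)
classification: planetary set

planetary set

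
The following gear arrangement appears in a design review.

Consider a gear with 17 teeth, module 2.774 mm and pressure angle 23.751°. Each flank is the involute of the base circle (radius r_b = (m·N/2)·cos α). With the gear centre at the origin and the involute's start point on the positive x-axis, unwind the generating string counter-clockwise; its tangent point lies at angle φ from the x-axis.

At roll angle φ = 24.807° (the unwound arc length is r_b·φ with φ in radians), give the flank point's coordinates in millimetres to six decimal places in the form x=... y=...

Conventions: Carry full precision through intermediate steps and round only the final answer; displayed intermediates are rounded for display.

x=23.510999 y=0.573009

topology: single-mesh involute geometry — m = 2.774, N = 17
pitch radius r_p = m·N/2 = 2.774·17/2 = 23.579000
base radius r_b = r_p·cos α = 23.579000·cos 23.751° = 21.581964
roll angle φ = 24.807° = 0.43296383 rad
x = r_b·(cos φ + φ·sin φ) = 23.510999
y = r_b·(sin φ − φ·cos φ) = 0.573009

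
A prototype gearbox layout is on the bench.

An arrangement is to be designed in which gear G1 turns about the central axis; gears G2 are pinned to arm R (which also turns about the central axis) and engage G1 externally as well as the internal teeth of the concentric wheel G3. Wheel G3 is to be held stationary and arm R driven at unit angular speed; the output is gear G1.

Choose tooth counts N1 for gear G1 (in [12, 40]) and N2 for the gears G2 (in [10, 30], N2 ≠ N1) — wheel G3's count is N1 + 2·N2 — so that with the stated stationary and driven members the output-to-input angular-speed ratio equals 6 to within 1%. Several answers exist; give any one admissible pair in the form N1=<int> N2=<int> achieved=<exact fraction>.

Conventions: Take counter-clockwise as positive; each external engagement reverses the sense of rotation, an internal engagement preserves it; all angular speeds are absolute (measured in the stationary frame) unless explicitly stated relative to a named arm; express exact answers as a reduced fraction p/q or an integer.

N1=12 N2=24 achieved=6

class = planetary set [ratio 6 wanted; Willis about the carrier]
Willis with ω_ring = 0: ω_sun/ω_arm = (N1+N3)/N1; set equal to 6  ⇒  N3/N1 = 6 − 1 = 5
N3 = N1 + 2·N2  ⇒  N2/N1 = (N3/N1 − 1)/2 = (5 − 1)/2 = 2
smallest multiple with N1 ≥ 12 and N2 ≥ 10: k = 12  ⇒  N1 = 12·1 = 12, N2 = 12·2 = 24 (N1 ≤ 40, N2 ≤ 30, N2 ≠ N1 ✓), N3 = 12 + 2·24 = 60
check: (N1+N3)/N1 with N1 = 12, N3 = 60 gives 6; |achieved − target| = 0 ≤ 3/50 ✓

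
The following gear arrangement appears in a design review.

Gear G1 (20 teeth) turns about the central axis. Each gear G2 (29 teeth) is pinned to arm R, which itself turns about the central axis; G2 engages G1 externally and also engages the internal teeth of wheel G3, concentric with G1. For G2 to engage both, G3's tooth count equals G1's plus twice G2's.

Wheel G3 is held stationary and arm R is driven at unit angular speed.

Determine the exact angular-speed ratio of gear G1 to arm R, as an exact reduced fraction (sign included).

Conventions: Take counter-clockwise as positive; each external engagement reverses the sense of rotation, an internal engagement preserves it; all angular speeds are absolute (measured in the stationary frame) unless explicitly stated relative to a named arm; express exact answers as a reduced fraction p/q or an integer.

49/10

topology: planetary set — G1 20T / G2 29T / G3 78T, arm = carrier (Willis)
ring teeth: 20 + 2·29 = 78
20(ω_sun−ω_arm) = −78(ω_ring−ω_arm),  ω_ring = 0, ω_arm = 1
ω_sun = 1 − (78/20)(0−1) = 49/10
ω_out/ω_in = 49/10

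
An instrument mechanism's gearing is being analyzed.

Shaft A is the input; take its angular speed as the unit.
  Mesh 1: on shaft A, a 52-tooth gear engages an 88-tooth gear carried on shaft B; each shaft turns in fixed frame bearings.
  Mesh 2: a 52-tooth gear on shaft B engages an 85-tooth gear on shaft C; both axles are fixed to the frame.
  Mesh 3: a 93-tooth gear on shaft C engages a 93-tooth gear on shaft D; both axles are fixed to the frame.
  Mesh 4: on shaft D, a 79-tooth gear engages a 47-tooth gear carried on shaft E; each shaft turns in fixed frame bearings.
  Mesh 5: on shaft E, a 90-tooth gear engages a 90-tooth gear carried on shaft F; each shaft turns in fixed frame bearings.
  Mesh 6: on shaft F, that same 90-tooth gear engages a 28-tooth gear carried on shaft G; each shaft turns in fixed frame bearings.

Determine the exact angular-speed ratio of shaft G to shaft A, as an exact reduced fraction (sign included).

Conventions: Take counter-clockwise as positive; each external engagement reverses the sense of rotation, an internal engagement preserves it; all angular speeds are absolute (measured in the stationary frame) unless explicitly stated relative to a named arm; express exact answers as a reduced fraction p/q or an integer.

class = fixed-axis compound train [6 meshes; 6 ratios multiply, 6 sense flips]
mesh 1 [52T→88T]: running ratio 13/22, sense −
mesh 2 [52T→85T]: running ratio 338/935, sense +
mesh 3 [93T→93T]: running ratio 338/935, sense −
mesh 4 [79T→47T]: running ratio 26702/43945, sense +
mesh 5 [90T→90T]: running ratio 26702/43945, sense −
mesh 6 [90T→28T]: running ratio 120159/61523, sense +
ω_out/ω_in = 120159/61523

120159/61523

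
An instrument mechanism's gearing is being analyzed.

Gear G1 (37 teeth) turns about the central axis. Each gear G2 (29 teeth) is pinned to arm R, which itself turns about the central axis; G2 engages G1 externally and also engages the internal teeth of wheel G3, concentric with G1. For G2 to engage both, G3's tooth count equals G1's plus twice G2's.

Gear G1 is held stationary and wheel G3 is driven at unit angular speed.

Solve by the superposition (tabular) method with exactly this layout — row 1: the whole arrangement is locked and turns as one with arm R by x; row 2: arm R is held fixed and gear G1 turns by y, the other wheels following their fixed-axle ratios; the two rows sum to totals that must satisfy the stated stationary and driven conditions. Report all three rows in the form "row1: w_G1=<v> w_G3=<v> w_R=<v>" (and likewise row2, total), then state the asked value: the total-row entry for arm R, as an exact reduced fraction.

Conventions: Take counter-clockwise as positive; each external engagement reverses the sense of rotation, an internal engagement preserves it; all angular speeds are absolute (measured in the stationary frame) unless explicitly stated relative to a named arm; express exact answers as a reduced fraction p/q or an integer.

planetary set (37T centre, 29T on arm, 95T internal) — Willis relation
row 1 (train locked, turned with arm): all members turn x
superposition row 2 [arm held]: sun y, ring −(37/95)·y, arm 0
boundary: total ω_sun = x + y = 0 and total ω_ring = x − (37/95)·y = 1  ⇒  y = -95/132, x = 95/132
row 2 ring = −(37/95)·(-95/132) = 37/132
totals (row 1 + row 2): sun 95/132 + (-95/132) = 0, ring 95/132 + 37/132 = 1, arm 95/132 + 0 = 95/132
asked cell (total, arm) = 95/132

row1: w_G1=95/132 w_G3=95/132 w_R=95/132
row2: w_G1=-95/132 w_G3=37/132 w_R=0
total: w_G1=0 w_G3=1 w_R=95/132
asked value: 95/132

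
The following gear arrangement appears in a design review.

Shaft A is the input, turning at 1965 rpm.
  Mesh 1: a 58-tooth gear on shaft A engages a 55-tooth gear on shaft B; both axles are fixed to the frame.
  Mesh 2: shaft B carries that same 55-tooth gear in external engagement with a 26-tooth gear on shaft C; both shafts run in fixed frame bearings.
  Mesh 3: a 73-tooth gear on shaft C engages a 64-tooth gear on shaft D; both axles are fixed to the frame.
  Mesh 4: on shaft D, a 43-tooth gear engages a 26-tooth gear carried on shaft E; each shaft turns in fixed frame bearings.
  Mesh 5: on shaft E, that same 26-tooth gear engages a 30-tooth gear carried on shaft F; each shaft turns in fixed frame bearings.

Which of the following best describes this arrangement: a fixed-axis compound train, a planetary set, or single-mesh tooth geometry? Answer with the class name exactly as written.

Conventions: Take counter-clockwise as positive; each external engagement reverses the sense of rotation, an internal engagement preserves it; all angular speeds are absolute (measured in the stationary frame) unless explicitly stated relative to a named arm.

recognized (6 fixed axles, 5 meshes): fixed-axis compound train
classification: fixed-axis compound train

fixed-axis compound train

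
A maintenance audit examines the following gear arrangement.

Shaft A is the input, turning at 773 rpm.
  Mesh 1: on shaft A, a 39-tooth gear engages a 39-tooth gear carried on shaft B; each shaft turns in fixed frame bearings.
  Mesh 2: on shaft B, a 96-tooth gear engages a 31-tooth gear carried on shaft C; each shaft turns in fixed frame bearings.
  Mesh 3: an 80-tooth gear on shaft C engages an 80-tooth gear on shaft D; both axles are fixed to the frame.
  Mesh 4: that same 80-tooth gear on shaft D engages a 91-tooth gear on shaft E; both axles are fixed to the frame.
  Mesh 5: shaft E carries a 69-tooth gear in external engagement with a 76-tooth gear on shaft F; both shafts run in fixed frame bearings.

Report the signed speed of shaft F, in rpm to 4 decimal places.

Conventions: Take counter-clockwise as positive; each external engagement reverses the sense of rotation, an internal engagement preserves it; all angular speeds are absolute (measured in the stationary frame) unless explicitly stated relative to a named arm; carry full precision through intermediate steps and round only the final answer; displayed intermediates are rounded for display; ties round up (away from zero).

recognized (6 fixed axles, 5 meshes): fixed-axis compound train
mesh 1 [39T→39T]: ω = 773.0000×39/39 = 773.0000 rpm, sense flips to −
mesh 2 [96T→31T]: ω = 773.0000×96/31 = 2393.8065 rpm, sense flips to +
mesh 3 [80T→80T]: ω = 2393.8065×80/80 = 2393.8065 rpm, sense flips to −
mesh 4 [80T→91T]: ω = 2393.8065×80/91 = 2104.4452 rpm, sense flips to +
mesh 5 [69T→76T]: ω = 2104.4452×69/76 = 1910.6148 rpm, sense flips to −
signed output speed = -1910.6148 rpm

-1910.6148 rpm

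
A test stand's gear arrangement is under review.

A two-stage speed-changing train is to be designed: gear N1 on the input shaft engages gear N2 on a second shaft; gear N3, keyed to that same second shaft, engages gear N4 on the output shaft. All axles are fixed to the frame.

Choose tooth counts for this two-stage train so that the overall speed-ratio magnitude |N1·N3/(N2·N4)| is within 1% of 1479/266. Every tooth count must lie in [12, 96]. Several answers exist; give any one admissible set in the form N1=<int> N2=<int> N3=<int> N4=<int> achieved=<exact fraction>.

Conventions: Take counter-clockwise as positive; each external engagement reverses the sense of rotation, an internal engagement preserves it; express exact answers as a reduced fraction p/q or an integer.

2-stage fixed-axis compound train for ratio 1479/266
target = 1479/266 in lowest terms: an exact hit needs N1·N3 = k·1479 and N2·N4 = k·266 for one integer k, every count in [12, 96]; additionally prefer no 1:1 stage (N1 ≠ N2, N3 ≠ N4)
k = 1: N1·N3 = 1479 = 17·87, N2·N4 = 266 = 14·19
achieved = 17·87/(14·19) = 1479/266; |achieved − target| = 0 ≤ 1479/26600 ✓

N1=17 N2=14 N3=87 N4=19 achieved=1479/266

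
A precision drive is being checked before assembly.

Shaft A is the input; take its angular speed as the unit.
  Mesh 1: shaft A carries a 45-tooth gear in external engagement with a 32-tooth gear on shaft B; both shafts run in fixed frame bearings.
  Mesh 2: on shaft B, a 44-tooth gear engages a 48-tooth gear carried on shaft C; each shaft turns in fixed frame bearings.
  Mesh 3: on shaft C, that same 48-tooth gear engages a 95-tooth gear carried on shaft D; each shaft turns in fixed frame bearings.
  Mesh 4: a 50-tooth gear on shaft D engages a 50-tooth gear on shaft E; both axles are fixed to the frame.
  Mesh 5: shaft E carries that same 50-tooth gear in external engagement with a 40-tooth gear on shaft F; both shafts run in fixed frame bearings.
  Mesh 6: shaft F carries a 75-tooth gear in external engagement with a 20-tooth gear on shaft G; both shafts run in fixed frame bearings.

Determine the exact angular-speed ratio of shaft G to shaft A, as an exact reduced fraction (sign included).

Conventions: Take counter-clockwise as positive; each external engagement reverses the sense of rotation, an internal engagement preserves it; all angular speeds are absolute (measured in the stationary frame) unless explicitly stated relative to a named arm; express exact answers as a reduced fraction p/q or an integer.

class = fixed-axis compound train [6 meshes; 6 ratios multiply, 6 sense flips]
mesh 1 [45T→32T]: running ratio 45/32, sense −
mesh 2 [44T→48T]: running ratio 165/128, sense +
mesh 3 [48T→95T]: running ratio 99/152, sense −
mesh 4 [50T→50T]: running ratio 99/152, sense +
mesh 5 [50T→40T]: running ratio 495/608, sense −
mesh 6 [75T→20T]: running ratio 7425/2432, sense +
ω_out/ω_in = 7425/2432

7425/2432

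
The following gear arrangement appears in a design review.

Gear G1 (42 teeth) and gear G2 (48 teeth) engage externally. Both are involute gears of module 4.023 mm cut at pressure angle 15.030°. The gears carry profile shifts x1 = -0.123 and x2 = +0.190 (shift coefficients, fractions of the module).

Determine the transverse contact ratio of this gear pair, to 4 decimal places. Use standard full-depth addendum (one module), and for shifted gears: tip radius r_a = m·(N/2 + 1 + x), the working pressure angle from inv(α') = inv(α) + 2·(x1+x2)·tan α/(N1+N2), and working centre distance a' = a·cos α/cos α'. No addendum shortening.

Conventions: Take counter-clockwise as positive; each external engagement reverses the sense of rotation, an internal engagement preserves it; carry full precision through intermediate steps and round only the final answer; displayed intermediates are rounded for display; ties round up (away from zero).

2.0240

single-mesh involute tooth geometry (42T engaging 48T at module 4.023)
base radii: r_b1 = 81.592851, r_b2 = 93.248973
tip radii: r_a1 = 88.011171, r_a2 = 101.339370
inv(α') = inv(15.030°) + 2·(-0.123+0.190)·tan α/(42+48) = 0.00658726  ⇒  α' = 15.34091°
a' = a·cos α / cos α' = 181.0350·cos 15.030°/cos 15.34091° = 181.301836
action lengths: √(r_a1²−r_b1²) = 32.993527, √(r_a2²−r_b2²) = 39.677411
base pitch p_b = π·m·cos α = 12.206262
CR = (32.993527 + 39.677411 − 181.301836·sin 15.34091°)/12.206262 = 2.023995
contact ratio ≈ 2.0240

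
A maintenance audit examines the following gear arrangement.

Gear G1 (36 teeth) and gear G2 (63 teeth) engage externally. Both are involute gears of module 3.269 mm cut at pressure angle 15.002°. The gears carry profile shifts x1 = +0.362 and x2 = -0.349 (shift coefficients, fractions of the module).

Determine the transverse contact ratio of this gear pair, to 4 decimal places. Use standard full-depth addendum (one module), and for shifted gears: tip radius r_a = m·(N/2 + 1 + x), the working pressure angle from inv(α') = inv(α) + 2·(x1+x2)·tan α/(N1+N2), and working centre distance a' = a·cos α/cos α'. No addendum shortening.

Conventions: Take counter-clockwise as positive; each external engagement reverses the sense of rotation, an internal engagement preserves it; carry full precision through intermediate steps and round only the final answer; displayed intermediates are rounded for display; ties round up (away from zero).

single-mesh involute tooth geometry (36T engaging 63T at module 3.269)
base radii: r_b1 = 56.836476, r_b2 = 99.463833
tip radii: r_a1 = 63.294378, r_a2 = 105.101619
inv(α') = inv(15.002°) + 2·(+0.362-0.349)·tan α/(36+63) = 0.00622269  ⇒  α' = 15.05793°
a' = a·cos α / cos α' = 161.8155·cos 15.002°/cos 15.05793° = 161.857920
action lengths: √(r_a1²−r_b1²) = 27.853066, √(r_a2²−r_b2²) = 33.960216
base pitch p_b = π·m·cos α = 9.919836
CR = (27.853066 + 33.960216 − 161.857920·sin 15.05793°)/9.919836 = 1.992303
contact ratio ≈ 1.9923

1.9923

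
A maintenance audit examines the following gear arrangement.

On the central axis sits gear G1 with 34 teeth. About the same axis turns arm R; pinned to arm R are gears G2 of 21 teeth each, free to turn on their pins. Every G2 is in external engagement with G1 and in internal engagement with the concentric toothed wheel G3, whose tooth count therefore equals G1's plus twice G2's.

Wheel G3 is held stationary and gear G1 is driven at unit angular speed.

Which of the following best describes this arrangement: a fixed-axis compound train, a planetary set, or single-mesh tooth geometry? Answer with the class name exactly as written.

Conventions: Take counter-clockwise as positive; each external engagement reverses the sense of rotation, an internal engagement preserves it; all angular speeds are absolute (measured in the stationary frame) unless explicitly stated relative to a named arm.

planetary set

topology: planetary set — G1 34T / G2 21T / G3 76T, arm = carrier (Willis)
classification: planetary set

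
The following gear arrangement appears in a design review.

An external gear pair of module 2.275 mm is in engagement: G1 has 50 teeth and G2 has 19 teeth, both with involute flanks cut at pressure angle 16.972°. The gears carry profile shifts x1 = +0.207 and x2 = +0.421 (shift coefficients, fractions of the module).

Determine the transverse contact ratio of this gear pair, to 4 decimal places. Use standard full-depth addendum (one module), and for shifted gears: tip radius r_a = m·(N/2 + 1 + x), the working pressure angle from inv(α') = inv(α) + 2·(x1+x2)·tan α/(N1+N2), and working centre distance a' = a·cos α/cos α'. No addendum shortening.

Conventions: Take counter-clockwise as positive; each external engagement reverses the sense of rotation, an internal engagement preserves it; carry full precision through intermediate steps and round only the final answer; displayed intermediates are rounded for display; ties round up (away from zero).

1.6242

topology: single-mesh involute geometry — m = 2.275, 50T/19T pair
base radii: r_b1 = 54.397953, r_b2 = 20.671222
tip radii: r_a1 = 59.620925, r_a2 = 24.845275
inv(α') = inv(16.972°) + 2·(+0.207+0.421)·tan α/(50+19) = 0.01453457  ⇒  α' = 19.83864°
a' = a·cos α / cos α' = 78.4875·cos 16.972°/cos 19.83864° = 79.805463
action lengths: √(r_a1²−r_b1²) = 24.403226, √(r_a2²−r_b2²) = 13.783623
base pitch p_b = π·m·cos α = 6.835848
CR = (24.403226 + 13.783623 − 79.805463·sin 19.83864°)/6.835848 = 1.624242
contact ratio ≈ 1.6242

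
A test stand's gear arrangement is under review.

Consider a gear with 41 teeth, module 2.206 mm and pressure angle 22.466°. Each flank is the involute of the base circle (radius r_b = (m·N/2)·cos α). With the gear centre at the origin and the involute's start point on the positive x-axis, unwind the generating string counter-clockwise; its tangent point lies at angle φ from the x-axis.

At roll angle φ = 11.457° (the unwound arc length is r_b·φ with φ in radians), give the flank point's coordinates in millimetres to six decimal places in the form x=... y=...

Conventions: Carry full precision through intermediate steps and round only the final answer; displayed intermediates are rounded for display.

topology: single-mesh involute geometry — m = 2.206, N = 41
pitch radius r_p = m·N/2 = 2.206·41/2 = 45.223000
base radius r_b = r_p·cos α = 45.223000·cos 22.466° = 41.790866
roll angle φ = 11.457° = 0.19996237 rad
x = r_b·(cos φ + φ·sin φ) = 42.618036
y = r_b·(sin φ − φ·cos φ) = 0.110935

x=42.618036 y=0.110935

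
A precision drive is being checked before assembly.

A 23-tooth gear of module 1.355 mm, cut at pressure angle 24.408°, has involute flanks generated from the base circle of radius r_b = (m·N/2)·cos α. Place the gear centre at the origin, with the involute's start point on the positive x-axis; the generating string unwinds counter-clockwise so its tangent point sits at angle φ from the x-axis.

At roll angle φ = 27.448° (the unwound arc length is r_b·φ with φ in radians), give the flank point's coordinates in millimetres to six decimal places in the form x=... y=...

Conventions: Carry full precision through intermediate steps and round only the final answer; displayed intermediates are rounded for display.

x=15.725852 y=0.508183

topology: single-mesh involute geometry — m = 1.355, N = 23
pitch radius r_p = m·N/2 = 1.355·23/2 = 15.582500
base radius r_b = r_p·cos α = 15.582500·cos 24.408° = 14.189829
roll angle φ = 27.448° = 0.47905797 rad
x = r_b·(cos φ + φ·sin φ) = 15.725852
y = r_b·(sin φ − φ·cos φ) = 0.508183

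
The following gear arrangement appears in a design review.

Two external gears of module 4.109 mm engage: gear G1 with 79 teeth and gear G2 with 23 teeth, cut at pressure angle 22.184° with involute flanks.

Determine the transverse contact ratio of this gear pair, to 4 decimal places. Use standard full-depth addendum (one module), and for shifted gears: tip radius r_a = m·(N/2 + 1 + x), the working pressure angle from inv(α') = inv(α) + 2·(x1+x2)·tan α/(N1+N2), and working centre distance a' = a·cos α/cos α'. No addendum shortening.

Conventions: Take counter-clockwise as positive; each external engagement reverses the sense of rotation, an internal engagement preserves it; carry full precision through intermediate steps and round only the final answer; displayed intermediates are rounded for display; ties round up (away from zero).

recognized (one external pair, fixed centres): single-mesh tooth geometry, m = 4.109, N1 = 79, N2 = 23
base radii: r_b1 = 150.291008, r_b2 = 43.755610
tip radii: r_a1 = 166.414500, r_a2 = 51.362500
no profile shift: α' = α, a' = a
action lengths: √(r_a1²−r_b1²) = 71.459071, √(r_a2²−r_b2²) = 26.898941
base pitch p_b = π·m·cos α = 11.953244
CR = (71.459071 + 26.898941 − 209.559000·sin 22.18400°)/11.953244 = 1.608957
contact ratio ≈ 1.6090

1.6090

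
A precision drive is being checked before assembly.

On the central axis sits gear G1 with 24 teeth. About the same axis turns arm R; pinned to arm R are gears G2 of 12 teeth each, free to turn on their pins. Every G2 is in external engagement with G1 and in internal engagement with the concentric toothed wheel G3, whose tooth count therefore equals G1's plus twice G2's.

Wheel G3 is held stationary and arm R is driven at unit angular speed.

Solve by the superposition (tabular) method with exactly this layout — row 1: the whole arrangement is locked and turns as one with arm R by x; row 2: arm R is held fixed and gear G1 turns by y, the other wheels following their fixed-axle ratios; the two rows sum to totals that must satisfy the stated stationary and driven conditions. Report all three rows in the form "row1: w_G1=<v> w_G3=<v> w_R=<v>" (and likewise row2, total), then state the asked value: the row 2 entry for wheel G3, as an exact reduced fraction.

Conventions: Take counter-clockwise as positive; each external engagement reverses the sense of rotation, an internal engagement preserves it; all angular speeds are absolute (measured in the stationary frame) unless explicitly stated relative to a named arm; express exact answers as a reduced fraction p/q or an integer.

row1: w_G1=1 w_G3=1 w_R=1
row2: w_G1=2 w_G3=-1 w_R=0
total: w_G1=3 w_G3=0 w_R=1
asked value: -1

recognized (axles ride arm R): planetary set, 24/12/48 teeth
row 1 (train locked, turned with arm): all members turn x
row 2 — arm fixed, fixed-axis ratios: sun y, ring −(24/48)·y, arm 0
boundary: total ω_ring = x − (24/48)·y = 0 and total ω_arm = x = 1  ⇒  y = 2, x = 1
row 2 ring = −(24/48)·2 = -1
totals (row 1 + row 2): sun 1 + 2 = 3, ring 1 + (-1) = 0, arm 1 + 0 = 1
asked cell (row2, ring) = -1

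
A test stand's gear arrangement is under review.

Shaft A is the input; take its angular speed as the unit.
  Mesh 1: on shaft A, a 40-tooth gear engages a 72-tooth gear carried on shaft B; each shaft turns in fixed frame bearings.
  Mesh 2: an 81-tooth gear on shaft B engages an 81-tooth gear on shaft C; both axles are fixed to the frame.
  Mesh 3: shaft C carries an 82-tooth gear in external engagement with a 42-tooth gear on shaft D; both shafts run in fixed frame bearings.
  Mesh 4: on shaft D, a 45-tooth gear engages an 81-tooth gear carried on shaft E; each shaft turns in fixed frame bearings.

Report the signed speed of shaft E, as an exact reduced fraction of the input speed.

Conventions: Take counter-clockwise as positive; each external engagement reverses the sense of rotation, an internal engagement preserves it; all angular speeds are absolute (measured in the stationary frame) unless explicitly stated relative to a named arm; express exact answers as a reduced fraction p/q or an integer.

4-mesh fixed-axis compound train (all bearings frame-fixed)
mesh 1 [40T→72T]: |ω|/ω_in = 1×40/72 = 5/9, sense flips to −
mesh 2 [81T→81T]: |ω|/ω_in = (5/9)×81/81 = 5/9, sense flips to +
mesh 3 [82T→42T]: |ω|/ω_in = (5/9)×82/42 = 205/189, sense flips to −
mesh 4 [45T→81T]: |ω|/ω_in = (205/189)×45/81 = 1025/1701, sense flips to +
signed output speed (× input speed) = 1025/1701

1025/1701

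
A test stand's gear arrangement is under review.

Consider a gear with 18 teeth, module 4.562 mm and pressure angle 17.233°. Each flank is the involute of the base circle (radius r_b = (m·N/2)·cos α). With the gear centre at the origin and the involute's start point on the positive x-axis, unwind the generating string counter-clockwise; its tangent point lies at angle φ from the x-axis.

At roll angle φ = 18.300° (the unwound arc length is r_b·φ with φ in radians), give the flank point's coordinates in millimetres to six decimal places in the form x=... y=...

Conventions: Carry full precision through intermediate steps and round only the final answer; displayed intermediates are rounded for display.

recognized (one wheel, involute flank): single-mesh tooth geometry, m = 4.562, N = 18
pitch radius r_p = m·N/2 = 4.562·18/2 = 41.058000
base radius r_b = r_p·cos α = 41.058000·cos 17.233° = 39.214820
roll angle φ = 18.300° = 0.31939525 rad
x = r_b·(cos φ + φ·sin φ) = 41.164313
y = r_b·(sin φ − φ·cos φ) = 0.421578

x=41.164313 y=0.421578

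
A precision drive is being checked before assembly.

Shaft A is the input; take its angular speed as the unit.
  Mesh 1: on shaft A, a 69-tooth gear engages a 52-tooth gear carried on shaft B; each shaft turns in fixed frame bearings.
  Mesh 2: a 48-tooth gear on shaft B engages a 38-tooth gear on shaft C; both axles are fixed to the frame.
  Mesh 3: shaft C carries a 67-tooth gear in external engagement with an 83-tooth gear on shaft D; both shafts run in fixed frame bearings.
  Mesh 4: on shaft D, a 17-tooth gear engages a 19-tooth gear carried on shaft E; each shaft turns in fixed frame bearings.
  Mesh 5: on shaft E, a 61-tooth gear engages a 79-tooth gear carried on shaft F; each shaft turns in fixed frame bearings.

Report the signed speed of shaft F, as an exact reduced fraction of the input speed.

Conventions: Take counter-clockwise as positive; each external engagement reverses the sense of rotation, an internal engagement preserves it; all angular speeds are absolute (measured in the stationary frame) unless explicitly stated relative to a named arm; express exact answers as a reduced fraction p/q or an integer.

5-mesh fixed-axis compound train (all bearings frame-fixed)
mesh 1 [69T→52T]: |ω|/ω_in = 1×69/52 = 69/52, sense flips to −
mesh 2 [48T→38T]: |ω|/ω_in = (69/52)×48/38 = 414/247, sense flips to +
mesh 3 [67T→83T]: |ω|/ω_in = (414/247)×67/83 = 27738/20501, sense flips to −
mesh 4 [17T→19T]: |ω|/ω_in = (27738/20501)×17/19 = 471546/389519, sense flips to +
mesh 5 [61T→79T]: |ω|/ω_in = (471546/389519)×61/79 = 28764306/30772001, sense flips to −
signed output speed (× input speed) = -28764306/30772001

-28764306/30772001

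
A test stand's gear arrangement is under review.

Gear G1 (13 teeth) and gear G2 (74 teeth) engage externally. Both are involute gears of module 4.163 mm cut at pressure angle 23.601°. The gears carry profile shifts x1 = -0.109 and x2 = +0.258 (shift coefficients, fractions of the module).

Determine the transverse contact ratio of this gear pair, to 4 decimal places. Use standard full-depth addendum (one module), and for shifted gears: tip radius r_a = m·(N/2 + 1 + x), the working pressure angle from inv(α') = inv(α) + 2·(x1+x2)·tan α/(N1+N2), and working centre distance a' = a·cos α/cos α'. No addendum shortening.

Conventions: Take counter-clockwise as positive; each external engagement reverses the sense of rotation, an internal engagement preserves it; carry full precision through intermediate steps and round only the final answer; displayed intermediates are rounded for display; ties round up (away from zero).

1.4998

class = single-mesh tooth geometry [involute pair 13T × 74T, m = 4.163]
base radii: r_b1 = 24.796128, r_b2 = 141.147191
tip radii: r_a1 = 30.768733, r_a2 = 159.268054
inv(α') = inv(23.601°) + 2·(-0.109+0.258)·tan α/(13+74) = 0.02649143  ⇒  α' = 24.04090°
a' = a·cos α / cos α' = 181.0905·cos 23.601°/cos 24.04090° = 181.705369
action lengths: √(r_a1²−r_b1²) = 18.217216, √(r_a2²−r_b2²) = 73.781999
base pitch p_b = π·m·cos α = 11.984513
CR = (18.217216 + 73.781999 − 181.705369·sin 24.04090°)/11.984513 = 1.499812
contact ratio ≈ 1.4998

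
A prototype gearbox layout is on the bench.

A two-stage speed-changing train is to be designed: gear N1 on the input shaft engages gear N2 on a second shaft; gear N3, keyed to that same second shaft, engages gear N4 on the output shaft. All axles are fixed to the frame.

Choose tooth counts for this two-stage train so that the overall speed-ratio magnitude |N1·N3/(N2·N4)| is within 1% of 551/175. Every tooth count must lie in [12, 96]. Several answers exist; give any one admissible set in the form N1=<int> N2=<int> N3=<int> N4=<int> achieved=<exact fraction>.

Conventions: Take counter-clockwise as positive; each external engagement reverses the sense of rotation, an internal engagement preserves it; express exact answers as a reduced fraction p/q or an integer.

N1=19 N2=14 N3=58 N4=25 achieved=551/175

topology: fixed-axis compound train — 2 stages, target 551/175
target = 551/175 in lowest terms: an exact hit needs N1·N3 = k·551 and N2·N4 = k·175 for one integer k, every count in [12, 96]; additionally prefer no 1:1 stage (N1 ≠ N2, N3 ≠ N4)
k = 1: no 1:1-free in-range split of k·551 and k·175 into factor pairs; take k = 2
k = 2: N1·N3 = 1102 = 19·58, N2·N4 = 350 = 14·25
achieved = 19·58/(14·25) = 551/175; |achieved − target| = 0 ≤ 551/17500 ✓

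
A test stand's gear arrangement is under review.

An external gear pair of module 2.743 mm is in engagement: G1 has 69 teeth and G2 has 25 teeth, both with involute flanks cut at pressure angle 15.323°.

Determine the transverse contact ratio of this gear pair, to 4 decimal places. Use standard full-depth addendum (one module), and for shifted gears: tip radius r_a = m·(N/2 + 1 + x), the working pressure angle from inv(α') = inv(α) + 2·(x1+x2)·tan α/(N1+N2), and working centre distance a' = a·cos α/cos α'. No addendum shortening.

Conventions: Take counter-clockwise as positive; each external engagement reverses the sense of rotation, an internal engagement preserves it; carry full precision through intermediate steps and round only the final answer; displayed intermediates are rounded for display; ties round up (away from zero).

topology: single-mesh involute geometry — m = 2.743, 69T/25T pair
base radii: r_b1 = 91.269413, r_b2 = 33.068628
tip radii: r_a1 = 97.376500, r_a2 = 37.030500
no profile shift: α' = α, a' = a
action lengths: √(r_a1²−r_b1²) = 33.942260, √(r_a2²−r_b2²) = 16.665047
base pitch p_b = π·m·cos α = 8.311053
CR = (33.942260 + 16.665047 − 128.921000·sin 15.32300°)/8.311053 = 1.989954
contact ratio ≈ 1.9900

1.9900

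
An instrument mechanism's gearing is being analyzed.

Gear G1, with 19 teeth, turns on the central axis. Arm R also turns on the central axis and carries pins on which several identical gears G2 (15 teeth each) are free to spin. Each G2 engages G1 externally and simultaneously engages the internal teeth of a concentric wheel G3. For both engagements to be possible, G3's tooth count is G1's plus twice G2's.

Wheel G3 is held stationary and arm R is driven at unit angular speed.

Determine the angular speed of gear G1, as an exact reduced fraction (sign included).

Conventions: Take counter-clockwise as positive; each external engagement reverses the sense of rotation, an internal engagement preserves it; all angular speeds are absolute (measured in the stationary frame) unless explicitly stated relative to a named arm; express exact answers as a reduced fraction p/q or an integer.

topology: planetary set — G1 19T / G2 15T / G3 49T, arm = carrier (Willis)
ring teeth: 19 + 2·15 = 49
19(ω_sun−ω_arm) = −49(ω_ring−ω_arm),  ω_ring = 0, ω_arm = 1
ω_sun = 1 − (49/19)(0−1) = 68/19
exact speed ratio = 68/19

68/19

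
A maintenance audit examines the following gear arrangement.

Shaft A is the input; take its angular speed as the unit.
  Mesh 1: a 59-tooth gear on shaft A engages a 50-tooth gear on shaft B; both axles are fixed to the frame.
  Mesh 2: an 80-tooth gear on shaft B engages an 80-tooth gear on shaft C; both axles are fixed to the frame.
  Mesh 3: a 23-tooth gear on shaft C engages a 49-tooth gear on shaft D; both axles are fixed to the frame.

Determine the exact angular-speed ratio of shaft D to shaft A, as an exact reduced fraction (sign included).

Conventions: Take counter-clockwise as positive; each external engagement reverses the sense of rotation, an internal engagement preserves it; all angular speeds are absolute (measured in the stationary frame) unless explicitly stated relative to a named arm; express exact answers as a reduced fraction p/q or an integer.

class = fixed-axis compound train [3 meshes; 3 ratios multiply, 3 sense flips]
mesh 1 [59T→50T]: running ratio 59/50, sense −
mesh 2 [80T→80T]: running ratio 59/50, sense +
mesh 3 [23T→49T]: running ratio 1357/2450, sense −
ω_out/ω_in = -1357/2450

-1357/2450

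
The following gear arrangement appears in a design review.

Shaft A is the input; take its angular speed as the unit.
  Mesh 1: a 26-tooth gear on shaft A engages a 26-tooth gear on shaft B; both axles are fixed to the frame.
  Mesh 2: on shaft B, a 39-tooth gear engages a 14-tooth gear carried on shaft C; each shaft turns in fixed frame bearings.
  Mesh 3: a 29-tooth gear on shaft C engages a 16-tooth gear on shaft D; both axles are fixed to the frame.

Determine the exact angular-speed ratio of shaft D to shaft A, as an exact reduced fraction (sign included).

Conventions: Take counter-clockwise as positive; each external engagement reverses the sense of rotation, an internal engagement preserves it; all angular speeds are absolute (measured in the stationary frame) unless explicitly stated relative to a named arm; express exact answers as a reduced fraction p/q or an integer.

-1131/224

class = fixed-axis compound train [3 meshes; 3 ratios multiply, 3 sense flips]
mesh 1 [26T→26T]: running ratio 1, sense −
mesh 2 [39T→14T]: running ratio 39/14, sense +
mesh 3 [29T→16T]: running ratio 1131/224, sense −
ω_out/ω_in = -1131/224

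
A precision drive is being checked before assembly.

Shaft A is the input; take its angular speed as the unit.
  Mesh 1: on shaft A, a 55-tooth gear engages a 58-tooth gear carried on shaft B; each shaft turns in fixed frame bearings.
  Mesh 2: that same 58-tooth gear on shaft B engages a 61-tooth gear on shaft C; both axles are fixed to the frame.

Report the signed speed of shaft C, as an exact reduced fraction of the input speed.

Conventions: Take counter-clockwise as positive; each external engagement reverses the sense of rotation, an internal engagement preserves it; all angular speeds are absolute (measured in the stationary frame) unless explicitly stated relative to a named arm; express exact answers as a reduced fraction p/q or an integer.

55/61

2-mesh fixed-axis compound train (all bearings frame-fixed)
mesh 1 [55T→58T]: |ω|/ω_in = 1×55/58 = 55/58, sense flips to −
mesh 2 [58T→61T]: |ω|/ω_in = (55/58)×58/61 = 55/61, sense flips to +
signed output speed (× input speed) = 55/61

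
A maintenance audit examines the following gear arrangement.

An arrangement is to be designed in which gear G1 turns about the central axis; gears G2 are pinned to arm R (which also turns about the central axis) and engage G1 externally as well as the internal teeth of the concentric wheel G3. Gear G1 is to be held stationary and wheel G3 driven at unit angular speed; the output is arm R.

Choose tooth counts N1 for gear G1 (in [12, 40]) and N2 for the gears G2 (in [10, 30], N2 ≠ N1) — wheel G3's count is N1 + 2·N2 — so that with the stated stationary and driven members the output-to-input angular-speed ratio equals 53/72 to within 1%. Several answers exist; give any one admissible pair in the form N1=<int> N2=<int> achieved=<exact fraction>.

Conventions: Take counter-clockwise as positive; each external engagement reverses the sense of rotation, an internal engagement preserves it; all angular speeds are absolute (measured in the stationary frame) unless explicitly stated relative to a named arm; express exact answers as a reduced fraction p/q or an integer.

planetary set to be sized for 53/72 (Willis relation)
Willis with ω_sun = 0: ω_arm/ω_ring = N3/(N1+N3); set equal to 53/72  ⇒  N3/N1 = (53/72)/(1 − 53/72) = 53/19
N3 = N1 + 2·N2  ⇒  N2/N1 = (N3/N1 − 1)/2 = (53/19 − 1)/2 = 17/19
smallest multiple with N1 ≥ 12 and N2 ≥ 10: k = 1  ⇒  N1 = 1·19 = 19, N2 = 1·17 = 17 (N1 ≤ 40, N2 ≤ 30, N2 ≠ N1 ✓), N3 = 19 + 2·17 = 53
check: N3/(N1+N3) with N1 = 19, N3 = 53 gives 53/72; |achieved − target| = 0 ≤ 53/7200 ✓

N1=19 N2=17 achieved=53/72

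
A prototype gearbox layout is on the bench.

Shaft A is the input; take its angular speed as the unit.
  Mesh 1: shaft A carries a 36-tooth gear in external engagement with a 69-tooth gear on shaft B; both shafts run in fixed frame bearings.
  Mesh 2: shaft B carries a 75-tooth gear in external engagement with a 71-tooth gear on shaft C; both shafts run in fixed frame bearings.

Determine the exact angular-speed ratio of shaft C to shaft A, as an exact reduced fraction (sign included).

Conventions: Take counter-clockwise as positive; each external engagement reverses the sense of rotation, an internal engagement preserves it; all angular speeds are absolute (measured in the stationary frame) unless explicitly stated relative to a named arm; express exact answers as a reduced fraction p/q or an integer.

class = fixed-axis compound train [2 meshes; 2 ratios multiply, 2 sense flips]
mesh 1 [36T→69T]: running ratio 12/23, sense −
mesh 2 [75T→71T]: running ratio 900/1633, sense +
ω_out/ω_in = 900/1633

900/1633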